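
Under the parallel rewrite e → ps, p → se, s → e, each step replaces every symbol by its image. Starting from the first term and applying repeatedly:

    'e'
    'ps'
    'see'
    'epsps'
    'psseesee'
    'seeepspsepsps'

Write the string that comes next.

φ(seeepspsepsps) expands symbol-by-symbol to e ps ps ps se e se e ps se e se e; joining the 13 pieces gives the next term.

epspspsseeseepsseesee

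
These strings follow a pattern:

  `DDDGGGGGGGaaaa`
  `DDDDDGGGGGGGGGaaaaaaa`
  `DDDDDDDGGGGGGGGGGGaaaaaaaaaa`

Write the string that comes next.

DDDDDDDDDGGGGGGGGGGGGGaaaaaaaaaaaaa

Reading off run lengths: D runs 3, 5, 7; G runs 7, 9, 11; a runs 4, 7, 10 — each is linear in n, where the shown terms are n = 2, 3, 4.
At n = 5 the blocks have lengths 9, 13, 13.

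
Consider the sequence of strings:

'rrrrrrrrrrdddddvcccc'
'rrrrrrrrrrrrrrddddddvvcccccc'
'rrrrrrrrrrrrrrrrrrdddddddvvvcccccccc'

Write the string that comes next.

The n-th term is 4n+2 r's then n+3 d's then n-1 v's then 2n c's, where the shown terms are n = 2, 3, 4.
At n = 5 the blocks have lengths 22, 8, 4, 10.

rrrrrrrrrrrrrrrrrrrrrrddddddddvvvvcccccccccc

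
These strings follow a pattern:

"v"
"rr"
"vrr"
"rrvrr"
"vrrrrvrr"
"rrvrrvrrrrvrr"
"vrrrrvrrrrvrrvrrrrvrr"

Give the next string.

Each term (from the third on) is the two preceding terms concatenated in order: term 3 = v·rr = vrr.
So term 8 is rrvrrvrrrrvrr·vrrrrvrrrrvrrvrrrrvrr.

rrvrrvrrrrvrrvrrrrvrrrrvrrvrrrrvrr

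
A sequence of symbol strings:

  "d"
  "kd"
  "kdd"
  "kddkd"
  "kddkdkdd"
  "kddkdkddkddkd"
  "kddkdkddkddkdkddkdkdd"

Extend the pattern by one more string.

From term 3 onward, concatenate the last term with the second-to-last: kd·d = kdd, kdd·kd = kddkd, …
Continuing: kddkdkddkddkdkddkdkdd · kddkdkddkddkd gives term 8.

kddkdkddkddkdkddkdkddkddkdkddkddkd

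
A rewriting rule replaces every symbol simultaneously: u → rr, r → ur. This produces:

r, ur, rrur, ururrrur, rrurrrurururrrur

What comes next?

ururrrurururrrurrrurrrurururrrur

Replace each of the 16 characters of rrurrrurururrrur in place — ur ur rr ur ur ur rr ur rr ur rr ur ur ur rr ur — and concatenate.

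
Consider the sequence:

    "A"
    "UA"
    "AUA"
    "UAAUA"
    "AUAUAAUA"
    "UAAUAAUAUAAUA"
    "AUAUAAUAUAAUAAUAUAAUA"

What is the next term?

From term 3 onward, concatenate the second-to-last term with the last: A·UA = AUA, UA·AUA = UAAUA, …
So term 8 is UAAUAAUAUAAUA·AUAUAAUAUAAUAAUAUAAUA.

UAAUAAUAUAAUAAUAUAAUAUAAUAAUAUAAUA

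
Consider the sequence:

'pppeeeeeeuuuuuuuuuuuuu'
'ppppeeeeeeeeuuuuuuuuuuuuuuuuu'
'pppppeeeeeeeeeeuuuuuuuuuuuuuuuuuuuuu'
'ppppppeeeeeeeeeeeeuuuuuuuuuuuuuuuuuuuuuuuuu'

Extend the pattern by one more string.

The n-th term is n p's then 2n e's then 4n+1 u's, where the shown terms are n = 3, 4, 5, 6.
For the next term, n = 7, so the run lengths are 7, 14, 29.

pppppppeeeeeeeeeeeeeeuuuuuuuuuuuuuuuuuuuuuuuuuuuuu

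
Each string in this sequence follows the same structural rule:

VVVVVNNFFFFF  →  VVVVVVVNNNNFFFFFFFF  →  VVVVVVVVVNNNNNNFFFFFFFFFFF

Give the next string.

VVVVVVVVVVVNNNNNNNNFFFFFFFFFFFFFF

The n-th term is 2n+3 V's then 2n N's then 3n+2 F's (n = 1, 2, …).
Setting n = 4 gives 11, 8, 14 characters in each block.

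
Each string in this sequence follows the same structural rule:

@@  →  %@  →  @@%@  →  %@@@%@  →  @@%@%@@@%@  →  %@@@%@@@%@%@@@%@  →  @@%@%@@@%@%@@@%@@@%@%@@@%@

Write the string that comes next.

%@@@%@@@%@%@@@%@@@%@%@@@%@%@@@%@@@%@%@@@%@

From term 3 onward, concatenate the second-to-last term with the last: @@·%@ = @@%@, %@·@@%@ = %@@@%@, …
Continuing: %@@@%@@@%@%@@@%@ · @@%@%@@@%@%@@@%@@@%@%@@@%@ gives term 8.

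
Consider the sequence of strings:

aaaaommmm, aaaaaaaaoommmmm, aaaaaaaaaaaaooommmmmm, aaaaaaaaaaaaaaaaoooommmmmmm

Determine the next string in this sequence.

Term n consists of 4n a's, followed by n o's, followed by n+3 m's (n = 1, 2, …).
For the next term, n = 5, so the run lengths are 20, 5, 8.

aaaaaaaaaaaaaaaaaaaaooooommmmmmmm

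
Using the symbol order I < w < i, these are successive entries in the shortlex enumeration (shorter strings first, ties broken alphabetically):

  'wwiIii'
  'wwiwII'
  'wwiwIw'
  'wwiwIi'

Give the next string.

Find the rightmost character of wwiwIi below i, bump it to the next letter, and reset everything to its right to I.

wwiwwI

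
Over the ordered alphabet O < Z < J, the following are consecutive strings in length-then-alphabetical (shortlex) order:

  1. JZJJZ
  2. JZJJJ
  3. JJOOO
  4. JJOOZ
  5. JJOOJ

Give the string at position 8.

Advancing 3 positions from JJOOJ through JJOOJ → JJOZO → JJOZZ reaches term 8.

JJOZJ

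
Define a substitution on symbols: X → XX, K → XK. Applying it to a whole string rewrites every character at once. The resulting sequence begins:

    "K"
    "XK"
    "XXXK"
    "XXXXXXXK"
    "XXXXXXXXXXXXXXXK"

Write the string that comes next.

XXXXXXXXXXXXXXXXXXXXXXXXXXXXXXXK

φ(XXXXXXXXXXXXXXXK) expands symbol-by-symbol to XX XX XX XX XX XX XX XX XX XX XX XX XX XX XX XK; joining the 16 pieces gives the next term.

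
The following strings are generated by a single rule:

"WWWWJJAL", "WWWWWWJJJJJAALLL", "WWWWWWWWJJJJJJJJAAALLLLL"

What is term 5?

The n-th term is 2n+2 W's then 3n-1 J's then n A's then 2n-1 L's (n = 1, 2, …).
For term 5, n = 5, so the run lengths are 12, 14, 5, 9.

WWWWWWWWWWWWJJJJJJJJJJJJJJAAAAALLLLLLLLL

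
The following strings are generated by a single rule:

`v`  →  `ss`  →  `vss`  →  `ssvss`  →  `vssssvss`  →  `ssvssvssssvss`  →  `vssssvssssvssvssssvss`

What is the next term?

ssvssvssssvssvssssvssssvssvssssvss

From term 3 onward, concatenate the second-to-last term with the last: v·ss = vss, ss·vss = ssvss, …
So term 8 is ssvssvssssvss·vssssvssssvssvssssvss.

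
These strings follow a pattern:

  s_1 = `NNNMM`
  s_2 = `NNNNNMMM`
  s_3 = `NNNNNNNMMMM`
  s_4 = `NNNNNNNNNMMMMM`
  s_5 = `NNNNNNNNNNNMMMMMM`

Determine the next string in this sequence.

The n-th term is 2n+1 N's then n+1 M's (n = 1, 2, …).
For the next term, n = 6, so the run lengths are 13, 7.

NNNNNNNNNNNNNMMMMMMM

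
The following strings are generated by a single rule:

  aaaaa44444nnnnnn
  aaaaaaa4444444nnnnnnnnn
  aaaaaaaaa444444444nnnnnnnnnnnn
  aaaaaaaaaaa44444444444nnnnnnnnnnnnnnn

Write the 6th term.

aaaaaaaaaaaaaaa444444444444444nnnnnnnnnnnnnnnnnnnnn

Term n consists of 2n+1 a's, followed by 2n+1 4's, followed by 3n n's, where the shown terms are n = 2, 3, 4, 5.
Setting n = 7 gives 15, 15, 21 characters in each block.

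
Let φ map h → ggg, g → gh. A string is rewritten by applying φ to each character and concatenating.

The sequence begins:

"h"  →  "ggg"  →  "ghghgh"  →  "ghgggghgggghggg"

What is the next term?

ghgggghghghghgggghghghghgggghghgh

Replace each of the 15 characters of ghgggghgggghggg in place — gh ggg gh gh gh gh ggg gh gh gh gh ggg gh gh gh — and concatenate.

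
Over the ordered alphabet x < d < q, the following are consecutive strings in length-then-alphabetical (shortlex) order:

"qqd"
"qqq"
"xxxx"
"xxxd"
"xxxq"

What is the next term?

xxdx

The successor of xxxq increments the rightmost position that isn't already q and resets every position after it to x.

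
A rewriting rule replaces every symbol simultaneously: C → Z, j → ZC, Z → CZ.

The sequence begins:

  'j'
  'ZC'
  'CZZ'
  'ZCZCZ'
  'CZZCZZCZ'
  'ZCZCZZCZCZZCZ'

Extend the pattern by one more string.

CZZCZZCZCZZCZZCZCZZCZ

φ(ZCZCZZCZCZZCZ) expands symbol-by-symbol to CZ Z CZ Z CZ CZ Z CZ Z CZ CZ Z CZ; joining the 13 pieces gives the next term.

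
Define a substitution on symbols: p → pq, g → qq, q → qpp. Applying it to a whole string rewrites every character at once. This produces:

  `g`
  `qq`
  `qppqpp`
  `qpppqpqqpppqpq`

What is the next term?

φ(qpppqpqqpppqpq) expands symbol-by-symbol to qpp pq pq pq qpp pq qpp qpp pq pq pq qpp pq qpp; joining the 14 pieces gives the next term.

qpppqpqpqqpppqqppqpppqpqpqqpppqqpp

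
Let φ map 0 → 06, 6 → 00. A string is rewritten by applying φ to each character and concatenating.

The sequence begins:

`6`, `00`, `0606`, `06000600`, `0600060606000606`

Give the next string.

06000606060006000600060606000600

Applying the rule to each of the 16 symbols of 0600060606000606 gives the pieces 06 00 06 06 06 00 06 00 06 00 06 06 06 00 06 00, which concatenate to the answer.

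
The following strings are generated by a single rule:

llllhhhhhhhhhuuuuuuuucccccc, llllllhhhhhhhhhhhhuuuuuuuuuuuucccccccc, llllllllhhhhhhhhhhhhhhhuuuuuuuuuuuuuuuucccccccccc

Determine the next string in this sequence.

The n-th term is 2n l's then 3n+3 h's then 4n u's then 2n+2 c's, where the shown terms are n = 2, 3, 4.
At n = 5 the blocks have lengths 10, 18, 20, 12.

llllllllllhhhhhhhhhhhhhhhhhhuuuuuuuuuuuuuuuuuuuucccccccccccc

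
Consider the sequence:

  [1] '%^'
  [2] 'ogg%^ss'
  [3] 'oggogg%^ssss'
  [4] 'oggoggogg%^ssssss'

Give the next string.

Each term wraps the previous one in ogg on the left and ss on the right.
One more step from oggoggogg%^ssssss gives the answer.

oggoggoggogg%^ssssssss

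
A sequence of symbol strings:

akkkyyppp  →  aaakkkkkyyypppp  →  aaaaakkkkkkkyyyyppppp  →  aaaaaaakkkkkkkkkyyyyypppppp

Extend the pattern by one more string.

Term n consists of 2n-1 a's, followed by 2n+1 k's, followed by n+1 y's, followed by n+2 p's (n = 1, 2, …).
At n = 5 the blocks have lengths 9, 11, 6, 7.

aaaaaaaaakkkkkkkkkkkyyyyyyppppppp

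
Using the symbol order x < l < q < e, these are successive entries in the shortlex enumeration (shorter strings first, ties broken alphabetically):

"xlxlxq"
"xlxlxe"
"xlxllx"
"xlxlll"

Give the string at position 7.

Advancing 3 positions from xlxlll through xlxlll → xlxllq → xlxlle reaches term 7.

xlxlqx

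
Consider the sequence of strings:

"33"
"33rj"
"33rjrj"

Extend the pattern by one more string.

Every step adds rj to the end: s(k+1) = s(k)·rj.
Applying this once more to 33rjrj:

33rjrjrj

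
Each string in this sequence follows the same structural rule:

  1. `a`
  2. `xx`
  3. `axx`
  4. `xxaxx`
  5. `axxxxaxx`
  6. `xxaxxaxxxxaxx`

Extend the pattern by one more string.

From term 3 onward, concatenate the second-to-last term with the last: a·xx = axx, xx·axx = xxaxx, …
The next term joins axxxxaxx and xxaxxaxxxxaxx.

axxxxaxxxxaxxaxxxxaxx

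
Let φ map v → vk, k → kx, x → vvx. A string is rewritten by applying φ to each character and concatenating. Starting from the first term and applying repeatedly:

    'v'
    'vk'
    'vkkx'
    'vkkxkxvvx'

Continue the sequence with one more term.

Apply φ to vkkxkxvvx symbol by symbol: v→vk, k→kx, k→kx, x→vvx, k→kx, x→vvx, v→vk, v→vk, x→vvx; joined: vk kx kx vvx kx vvx vk vk vvx.

vkkxkxvvxkxvvxvkvkvvx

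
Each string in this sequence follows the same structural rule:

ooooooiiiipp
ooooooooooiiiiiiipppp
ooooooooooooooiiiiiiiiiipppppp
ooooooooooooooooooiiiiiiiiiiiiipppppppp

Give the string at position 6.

ooooooooooooooooooooooooooiiiiiiiiiiiiiiiiiiipppppppppppp

Term n consists of 4n+2 o's, followed by 3n+1 i's, followed by 2n p's (n = 1, 2, …).
At n = 6 the blocks have lengths 26, 19, 12.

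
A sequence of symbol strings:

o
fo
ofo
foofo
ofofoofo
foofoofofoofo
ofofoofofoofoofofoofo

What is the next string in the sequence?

foofoofofoofoofofoofofoofoofofoofo

This is a Fibonacci-style word recurrence s(k) = s(k−2)·s(k−1): e.g. o·fo = ofo.
The next term joins foofoofofoofo and ofofoofofoofoofofoofo.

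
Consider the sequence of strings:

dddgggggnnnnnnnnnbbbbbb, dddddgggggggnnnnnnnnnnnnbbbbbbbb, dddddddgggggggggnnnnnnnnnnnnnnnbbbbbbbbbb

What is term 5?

dddddddddddgggggggggggggnnnnnnnnnnnnnnnnnnnnnbbbbbbbbbbbbbb

The n-th term is 2n-1 d's then 2n+1 g's then 3n+3 n's then 2n+2 b's, where the shown terms are n = 2, 3, 4.
Setting n = 6 gives 11, 13, 21, 14 characters in each block.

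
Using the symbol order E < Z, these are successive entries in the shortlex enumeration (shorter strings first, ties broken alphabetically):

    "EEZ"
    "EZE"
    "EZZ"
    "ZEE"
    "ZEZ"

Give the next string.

ZZE

Find the rightmost character of ZEZ below Z, bump it to the next letter, and reset everything to its right to E.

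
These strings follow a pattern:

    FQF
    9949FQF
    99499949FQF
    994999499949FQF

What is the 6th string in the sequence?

The strings grow by a fixed prefix 9949 each time.
From 994999499949FQF, 2 further steps: 994999499949FQF → 9949994999499949FQF → (answer).

99499949994999499949FQF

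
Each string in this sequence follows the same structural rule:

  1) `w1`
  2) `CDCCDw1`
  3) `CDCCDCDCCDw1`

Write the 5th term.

CDCCDCDCCDCDCCDCDCCDw1

The strings grow by a fixed prefix CDCCD each time.
From CDCCDCDCCDw1, 2 further steps: CDCCDCDCCDw1 → CDCCDCDCCDCDCCDw1 → (answer).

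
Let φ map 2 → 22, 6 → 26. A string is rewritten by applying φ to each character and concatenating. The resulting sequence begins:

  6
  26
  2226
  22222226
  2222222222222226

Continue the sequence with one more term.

22222222222222222222222222222226

Applying the rule to each of the 16 symbols of 2222222222222226 gives the pieces 22 22 22 22 22 22 22 22 22 22 22 22 22 22 22 26, which concatenate to the answer.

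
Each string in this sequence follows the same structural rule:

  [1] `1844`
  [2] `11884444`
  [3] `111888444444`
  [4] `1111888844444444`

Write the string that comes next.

Term n consists of n 1's, followed by n 8's, followed by 2n 4's (n = 1, 2, …).
Setting n = 5 gives 5, 5, 10 characters in each block.

11111888884444444444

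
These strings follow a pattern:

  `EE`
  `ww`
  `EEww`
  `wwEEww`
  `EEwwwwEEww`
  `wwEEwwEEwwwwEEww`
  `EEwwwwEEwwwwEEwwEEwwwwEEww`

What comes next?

Each term (from the third on) is the two preceding terms concatenated in order: term 3 = EE·ww = EEww.
So term 8 is wwEEwwEEwwwwEEww·EEwwwwEEwwwwEEwwEEwwwwEEww.

wwEEwwEEwwwwEEwwEEwwwwEEwwwwEEwwEEwwwwEEww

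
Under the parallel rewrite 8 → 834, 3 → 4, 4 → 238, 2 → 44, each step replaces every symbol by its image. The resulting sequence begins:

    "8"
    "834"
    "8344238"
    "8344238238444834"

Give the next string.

φ(8344238238444834) expands symbol-by-symbol to 834 4 238 238 44 4 834 44 4 834 238 238 238 834 4 238; joining the 16 pieces gives the next term.

83442382384448344448342382382388344238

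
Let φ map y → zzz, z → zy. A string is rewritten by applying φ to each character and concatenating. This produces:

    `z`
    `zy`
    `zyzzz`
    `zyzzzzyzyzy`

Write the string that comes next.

zyzzzzyzyzyzyzzzzyzzzzyzzz

Expanding zyzzzzyzyzy: z→zy, y→zzz, z→zy, z→zy, z→zy, z→zy, y→zzz, z→zy, y→zzz, z→zy, y→zzz. Concatenated: zy zzz zy zy zy zy zzz zy zzz zy zzz.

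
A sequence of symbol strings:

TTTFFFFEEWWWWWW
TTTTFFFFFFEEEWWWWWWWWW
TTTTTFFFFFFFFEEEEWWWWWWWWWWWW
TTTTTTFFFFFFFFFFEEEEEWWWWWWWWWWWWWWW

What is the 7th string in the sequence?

Term n consists of n+1 T's, followed by 2n F's, followed by n E's, followed by 3n W's, where the shown terms are n = 2, 3, 4, 5.
Setting n = 8 gives 9, 16, 8, 24 characters in each block.

TTTTTTTTTFFFFFFFFFFFFFFFFEEEEEEEEWWWWWWWWWWWWWWWWWWWWWWWW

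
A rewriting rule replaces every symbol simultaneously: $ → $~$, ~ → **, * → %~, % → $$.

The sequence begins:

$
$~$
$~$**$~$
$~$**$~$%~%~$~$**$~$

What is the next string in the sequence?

φ($~$**$~$%~%~$~$**$~$) expands symbol-by-symbol to $~$ ** $~$ %~ %~ $~$ ** $~$ $$ ** $$ ** $~$ ** $~$ %~ %~ $~$ ** $~$; joining the 20 pieces gives the next term.

$~$**$~$%~%~$~$**$~$$$**$$**$~$**$~$%~%~$~$**$~$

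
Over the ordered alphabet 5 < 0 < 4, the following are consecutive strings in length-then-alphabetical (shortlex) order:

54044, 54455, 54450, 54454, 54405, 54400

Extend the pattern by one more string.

Treat 54400 as a base-3 numeral over the given alphabet and add one, carrying through any trailing 4's.

54404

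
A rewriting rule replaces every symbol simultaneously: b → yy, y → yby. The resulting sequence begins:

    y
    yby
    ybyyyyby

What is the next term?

ybyyyybyybyybyybyyyyby

Rewriting each symbol of ybyyyyby: y→yby, b→yy, y→yby, y→yby, y→yby, y→yby, b→yy, y→yby, which concatenates to yby yy yby yby yby yby yy yby.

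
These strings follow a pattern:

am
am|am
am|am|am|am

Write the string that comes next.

s(k+1) = s(k)·|·s(k) — each term doubles the last with '|' between the halves.
Doubling am|am|am|am with '|' between the halves:

am|am|am|am|am|am|am|am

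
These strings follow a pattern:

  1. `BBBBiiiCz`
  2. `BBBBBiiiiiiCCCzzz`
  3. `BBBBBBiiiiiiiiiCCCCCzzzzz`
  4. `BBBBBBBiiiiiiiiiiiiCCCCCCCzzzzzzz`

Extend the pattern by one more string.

Reading off run lengths: B runs 4, 5, 6, 7; i runs 3, 6, 9, 12; C runs 1, 3, 5, 7; z runs 1, 3, 5, 7 — each is linear in n (n = 1, 2, …).
Setting n = 5 gives 8, 15, 9, 9 characters in each block.

BBBBBBBBiiiiiiiiiiiiiiiCCCCCCCCCzzzzzzzzz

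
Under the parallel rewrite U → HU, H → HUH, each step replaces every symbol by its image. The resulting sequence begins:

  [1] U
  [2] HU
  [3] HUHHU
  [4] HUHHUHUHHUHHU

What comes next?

Replace each of the 13 characters of HUHHUHUHHUHHU in place — HUH HU HUH HUH HU HUH HU HUH HUH HU HUH HUH HU — and concatenate.

HUHHUHUHHUHHUHUHHUHUHHUHHUHUHHUHHU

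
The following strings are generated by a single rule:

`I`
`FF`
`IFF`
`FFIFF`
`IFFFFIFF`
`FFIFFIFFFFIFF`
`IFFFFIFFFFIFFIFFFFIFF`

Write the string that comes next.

FFIFFIFFFFIFFIFFFFIFFFFIFFIFFFFIFF

From term 3 onward, concatenate the second-to-last term with the last: I·FF = IFF, FF·IFF = FFIFF, …
Continuing: FFIFFIFFFFIFF · IFFFFIFFFFIFFIFFFFIFF gives term 8.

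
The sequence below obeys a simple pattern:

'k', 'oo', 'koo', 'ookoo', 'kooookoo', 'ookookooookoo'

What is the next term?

From term 3 onward, concatenate the second-to-last term with the last: k·oo = koo, oo·koo = ookoo, …
So term 7 is kooookoo·ookookooookoo.

kooookooookookooookoo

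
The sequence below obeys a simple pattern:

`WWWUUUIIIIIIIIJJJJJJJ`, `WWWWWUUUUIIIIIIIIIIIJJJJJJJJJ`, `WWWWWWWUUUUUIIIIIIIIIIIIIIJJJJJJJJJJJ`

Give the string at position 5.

WWWWWWWWWWWUUUUUUUIIIIIIIIIIIIIIIIIIIIJJJJJJJJJJJJJJJ

Term n consists of 2n-1 W's, followed by n+1 U's, followed by 3n+2 I's, followed by 2n+3 J's, where the shown terms are n = 2, 3, 4.
At n = 6 the blocks have lengths 11, 7, 20, 15.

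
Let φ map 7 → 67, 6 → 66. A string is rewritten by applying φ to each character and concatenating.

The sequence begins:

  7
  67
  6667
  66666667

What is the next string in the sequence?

Expanding 66666667: 6→66, 6→66, 6→66, 6→66, 6→66, 6→66, 6→66, 7→67. Concatenated: 66 66 66 66 66 66 66 67.

6666666666666667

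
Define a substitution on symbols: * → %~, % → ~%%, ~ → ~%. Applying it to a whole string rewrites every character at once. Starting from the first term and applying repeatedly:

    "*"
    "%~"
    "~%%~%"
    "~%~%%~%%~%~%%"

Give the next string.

~%~%%~%~%%~%%~%~%%~%%~%~%%~%~%%~%%

Applying the rule to each of the 13 symbols of ~%~%%~%%~%~%% gives the pieces ~% ~%% ~% ~%% ~%% ~% ~%% ~%% ~% ~%% ~% ~%% ~%%, which concatenate to the answer.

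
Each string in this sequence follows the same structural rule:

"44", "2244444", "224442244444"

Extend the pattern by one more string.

Each term is the previous one with 22444 prepended.
Applying this once more to 224442244444:

22444224442244444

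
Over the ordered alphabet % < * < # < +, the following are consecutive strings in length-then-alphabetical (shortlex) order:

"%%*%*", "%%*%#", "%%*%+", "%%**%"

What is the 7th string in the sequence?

Advancing 3 positions from %%**% through %%**% → %%*** → %%**# reaches term 7.

%%**+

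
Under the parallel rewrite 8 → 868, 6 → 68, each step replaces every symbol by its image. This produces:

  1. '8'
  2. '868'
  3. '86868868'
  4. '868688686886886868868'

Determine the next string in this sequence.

8686886868868868688686886886868868868688686886886868868

Replace each of the 21 characters of 868688686886886868868 in place — 868 68 868 68 868 868 68 868 68 868 868 68 868 868 68 868 68 868 868 68 868 — and concatenate.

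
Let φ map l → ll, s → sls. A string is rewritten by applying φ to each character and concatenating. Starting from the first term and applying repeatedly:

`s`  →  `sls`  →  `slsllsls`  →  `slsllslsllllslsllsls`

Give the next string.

slsllslsllllslsllslsllllllllslsllslsllllslsllsls

φ(slsllslsllllslsllsls) expands symbol-by-symbol to sls ll sls ll ll sls ll sls ll ll ll ll sls ll sls ll ll sls ll sls; joining the 20 pieces gives the next term.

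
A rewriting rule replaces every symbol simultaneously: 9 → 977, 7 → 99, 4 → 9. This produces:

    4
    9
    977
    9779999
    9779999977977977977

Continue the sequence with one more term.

Replace each of the 19 characters of 9779999977977977977 in place — 977 99 99 977 977 977 977 977 99 99 977 99 99 977 99 99 977 99 99 — and concatenate.

97799999779779779779779999977999997799999779999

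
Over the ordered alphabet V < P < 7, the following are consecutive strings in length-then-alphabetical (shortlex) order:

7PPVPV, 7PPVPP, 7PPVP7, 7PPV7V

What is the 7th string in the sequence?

Continuing the enumeration 3 steps past 7PPV7V: 7PPV7V → 7PPV7P → 7PPV77 → (answer).

7PPPVV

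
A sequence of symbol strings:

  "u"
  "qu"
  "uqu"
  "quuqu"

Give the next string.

This is a Fibonacci-style word recurrence s(k) = s(k−2)·s(k−1): e.g. u·qu = uqu.
So term 5 is uqu·quuqu.

uququuqu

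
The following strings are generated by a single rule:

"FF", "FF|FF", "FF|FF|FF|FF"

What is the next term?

Every step duplicates the string with '|' between the halves.
Doubling FF|FF|FF|FF with '|' between the halves:

FF|FF|FF|FF|FF|FF|FF|FF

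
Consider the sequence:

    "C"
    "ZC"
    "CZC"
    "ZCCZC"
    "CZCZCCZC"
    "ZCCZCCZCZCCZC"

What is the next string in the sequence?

From term 3 onward, concatenate the second-to-last term with the last: C·ZC = CZC, ZC·CZC = ZCCZC, …
The next term joins CZCZCCZC and ZCCZCCZCZCCZC.

CZCZCCZCZCCZCCZCZCCZC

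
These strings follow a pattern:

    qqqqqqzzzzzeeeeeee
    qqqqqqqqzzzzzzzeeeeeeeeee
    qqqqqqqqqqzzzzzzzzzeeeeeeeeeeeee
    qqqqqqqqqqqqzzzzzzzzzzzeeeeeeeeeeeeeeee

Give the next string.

Each string has the form q^{2n+2} z^{2n+1} e^{3n+1}, where the shown terms are n = 2, 3, 4, 5.
At n = 6 the blocks have lengths 14, 13, 19.

qqqqqqqqqqqqqqzzzzzzzzzzzzzeeeeeeeeeeeeeeeeeee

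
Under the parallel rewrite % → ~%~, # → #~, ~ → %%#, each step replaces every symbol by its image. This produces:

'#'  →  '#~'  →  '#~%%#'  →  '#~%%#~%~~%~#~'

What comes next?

Rewriting the 13 symbols of #~%%#~%~~%~#~ one by one yields #~ %%# ~%~ ~%~ #~ %%# ~%~ %%# %%# ~%~ %%# #~ %%#; concatenated:

#~%%#~%~~%~#~%%#~%~%%#%%#~%~%%##~%%#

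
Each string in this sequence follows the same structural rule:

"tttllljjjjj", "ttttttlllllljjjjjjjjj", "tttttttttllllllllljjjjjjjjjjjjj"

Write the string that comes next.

ttttttttttttlllllllllllljjjjjjjjjjjjjjjjj

Reading off run lengths: t runs 3, 6, 9; l runs 3, 6, 9; j runs 5, 9, 13 — each is linear in n (n = 1, 2, …).
Setting n = 4 gives 12, 12, 17 characters in each block.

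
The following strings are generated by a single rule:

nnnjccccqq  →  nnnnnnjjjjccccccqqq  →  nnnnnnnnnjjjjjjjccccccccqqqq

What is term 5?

nnnnnnnnnnnnnnnjjjjjjjjjjjjjccccccccccccqqqqqq

The n-th term is 3n n's then 3n-2 j's then 2n+2 c's then n+1 q's (n = 1, 2, …).
For term 5, n = 5, so the run lengths are 15, 13, 12, 6.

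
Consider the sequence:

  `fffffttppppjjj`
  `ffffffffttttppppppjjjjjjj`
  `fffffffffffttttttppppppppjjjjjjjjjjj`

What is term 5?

fffffffffffffffffttttttttttppppppppppppjjjjjjjjjjjjjjjjjjj

The n-th term is 3n+2 f's then 2n t's then 2n+2 p's then 4n-1 j's (n = 1, 2, …).
For term 5, n = 5, so the run lengths are 17, 10, 12, 19.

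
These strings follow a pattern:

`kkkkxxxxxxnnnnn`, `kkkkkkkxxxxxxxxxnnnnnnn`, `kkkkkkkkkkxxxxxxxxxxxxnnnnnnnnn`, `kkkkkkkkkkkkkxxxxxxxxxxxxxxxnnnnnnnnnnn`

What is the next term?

kkkkkkkkkkkkkkkkxxxxxxxxxxxxxxxxxxnnnnnnnnnnnnn

Reading off run lengths: k runs 4, 7, 10, 13; x runs 6, 9, 12, 15; n runs 5, 7, 9, 11 — each is linear in n (n = 1, 2, …).
Setting n = 5 gives 16, 18, 13 characters in each block.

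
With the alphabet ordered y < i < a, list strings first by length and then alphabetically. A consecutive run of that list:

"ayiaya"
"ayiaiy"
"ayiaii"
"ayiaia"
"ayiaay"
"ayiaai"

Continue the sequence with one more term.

ayiaaa

Treat ayiaai as a base-3 numeral over the given alphabet and add one, carrying through any trailing a's.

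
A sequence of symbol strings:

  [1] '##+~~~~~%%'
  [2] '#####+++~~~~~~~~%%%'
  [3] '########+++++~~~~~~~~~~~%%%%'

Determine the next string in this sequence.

Reading off run lengths: # runs 2, 5, 8; + runs 1, 3, 5; ~ runs 5, 8, 11; % runs 2, 3, 4 — each is linear in n (n = 1, 2, …).
Setting n = 4 gives 11, 7, 14, 5 characters in each block.

###########+++++++~~~~~~~~~~~~~~%%%%%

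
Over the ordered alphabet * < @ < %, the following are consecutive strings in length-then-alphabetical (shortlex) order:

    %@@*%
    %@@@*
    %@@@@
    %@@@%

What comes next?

Find the rightmost character of %@@@% below %, bump it to the next letter, and reset everything to its right to *.

%@@%*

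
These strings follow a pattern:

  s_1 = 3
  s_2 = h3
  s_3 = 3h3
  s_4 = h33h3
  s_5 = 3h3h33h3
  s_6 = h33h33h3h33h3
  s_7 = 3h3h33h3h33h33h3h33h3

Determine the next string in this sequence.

h33h33h3h33h33h3h33h3h33h33h3h33h3

Each term (from the third on) is the two preceding terms concatenated in order: term 3 = 3·h3 = 3h3.
Continuing: h33h33h3h33h3 · 3h3h33h3h33h33h3h33h3 gives term 8.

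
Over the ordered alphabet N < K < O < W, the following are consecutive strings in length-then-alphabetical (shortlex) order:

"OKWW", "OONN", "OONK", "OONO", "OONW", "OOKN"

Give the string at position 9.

OOKW

Stepping forward 3 times from OOKN: OOKN → OOKK → OOKO, then the target.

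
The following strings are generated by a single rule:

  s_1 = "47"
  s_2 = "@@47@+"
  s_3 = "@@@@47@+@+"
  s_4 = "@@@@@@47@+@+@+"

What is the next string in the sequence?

Every step adds @@ to the front and @+ to the end of the previous string.
So the next term is @@·@@@@@@47@+@+@+·@+.

@@@@@@@@47@+@+@+@+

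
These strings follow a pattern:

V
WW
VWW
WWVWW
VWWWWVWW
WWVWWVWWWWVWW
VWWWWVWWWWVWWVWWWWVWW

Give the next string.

This is a Fibonacci-style word recurrence s(k) = s(k−2)·s(k−1): e.g. V·WW = VWW.
So term 8 is WWVWWVWWWWVWW·VWWWWVWWWWVWWVWWWWVWW.

WWVWWVWWWWVWWVWWWWVWWWWVWWVWWWWVWW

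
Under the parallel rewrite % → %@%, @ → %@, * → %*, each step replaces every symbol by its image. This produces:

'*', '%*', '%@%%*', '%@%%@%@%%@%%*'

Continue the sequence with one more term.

Rewriting the 13 symbols of %@%%@%@%%@%%* one by one yields %@% %@ %@% %@% %@ %@% %@ %@% %@% %@ %@% %@% %*; concatenated:

%@%%@%@%%@%%@%@%%@%@%%@%%@%@%%@%%*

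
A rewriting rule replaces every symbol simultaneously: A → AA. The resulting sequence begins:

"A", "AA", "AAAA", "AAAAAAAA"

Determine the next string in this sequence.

AAAAAAAAAAAAAAAA

Rewriting each symbol of AAAAAAAA: A→AA, A→AA, A→AA, A→AA, A→AA, A→AA, A→AA, A→AA, which concatenates to AA AA AA AA AA AA AA AA.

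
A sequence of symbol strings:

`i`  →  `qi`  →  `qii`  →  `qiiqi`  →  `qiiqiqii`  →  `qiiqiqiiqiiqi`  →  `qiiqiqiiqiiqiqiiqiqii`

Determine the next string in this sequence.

qiiqiqiiqiiqiqiiqiqiiqiiqiqiiqiiqi

This is a Fibonacci-style word recurrence s(k) = s(k−1)·s(k−2): e.g. qi·i = qii.
So term 8 is qiiqiqiiqiiqiqiiqiqii·qiiqiqiiqiiqi.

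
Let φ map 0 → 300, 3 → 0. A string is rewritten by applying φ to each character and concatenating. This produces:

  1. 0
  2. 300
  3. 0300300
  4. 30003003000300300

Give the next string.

03003003000300300030030030003003000300300

φ(30003003000300300) expands symbol-by-symbol to 0 300 300 300 0 300 300 0 300 300 300 0 300 300 0 300 300; joining the 17 pieces gives the next term.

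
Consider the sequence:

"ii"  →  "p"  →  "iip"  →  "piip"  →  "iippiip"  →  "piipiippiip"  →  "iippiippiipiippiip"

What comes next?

piipiippiipiippiippiipiippiip

Each term (from the third on) is the two preceding terms concatenated in order: term 3 = ii·p = iip.
Continuing: piipiippiip · iippiippiipiippiip gives term 8.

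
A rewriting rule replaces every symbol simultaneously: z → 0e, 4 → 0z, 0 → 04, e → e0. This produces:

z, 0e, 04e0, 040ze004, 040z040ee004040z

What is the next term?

Replace each of the 16 characters of 040z040ee004040z in place — 04 0z 04 0e 04 0z 04 e0 e0 04 04 0z 04 0z 04 0e — and concatenate.

040z040e040z04e0e004040z040z040e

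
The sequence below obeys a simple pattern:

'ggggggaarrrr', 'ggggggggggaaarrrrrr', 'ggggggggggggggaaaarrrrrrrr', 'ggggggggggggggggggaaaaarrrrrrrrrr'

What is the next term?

ggggggggggggggggggggggaaaaaarrrrrrrrrrrr

Term n consists of 4n+2 g's, followed by n+1 a's, followed by 2n+2 r's (n = 1, 2, …).
For the next term, n = 5, so the run lengths are 22, 6, 12.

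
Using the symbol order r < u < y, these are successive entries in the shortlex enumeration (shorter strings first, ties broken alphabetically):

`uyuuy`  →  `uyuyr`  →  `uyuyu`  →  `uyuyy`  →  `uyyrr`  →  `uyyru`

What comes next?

uyyry

The successor of uyyru increments the rightmost position that isn't already y and resets every position after it to r.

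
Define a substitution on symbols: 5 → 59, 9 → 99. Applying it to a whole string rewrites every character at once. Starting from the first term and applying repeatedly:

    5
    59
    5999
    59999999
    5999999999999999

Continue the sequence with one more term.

Replace each of the 16 characters of 5999999999999999 in place — 59 99 99 99 99 99 99 99 99 99 99 99 99 99 99 99 — and concatenate.

59999999999999999999999999999999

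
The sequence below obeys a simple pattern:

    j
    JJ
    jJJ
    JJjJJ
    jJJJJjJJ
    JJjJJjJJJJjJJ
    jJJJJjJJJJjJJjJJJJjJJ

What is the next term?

JJjJJjJJJJjJJjJJJJjJJJJjJJjJJJJjJJ

From term 3 onward, concatenate the second-to-last term with the last: j·JJ = jJJ, JJ·jJJ = JJjJJ, …
The next term joins JJjJJjJJJJjJJ and jJJJJjJJJJjJJjJJJJjJJ.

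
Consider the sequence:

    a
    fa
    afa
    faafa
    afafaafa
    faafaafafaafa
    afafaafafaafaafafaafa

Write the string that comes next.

This is a Fibonacci-style word recurrence s(k) = s(k−2)·s(k−1): e.g. a·fa = afa.
The next term joins faafaafafaafa and afafaafafaafaafafaafa.

faafaafafaafaafafaafafaafaafafaafa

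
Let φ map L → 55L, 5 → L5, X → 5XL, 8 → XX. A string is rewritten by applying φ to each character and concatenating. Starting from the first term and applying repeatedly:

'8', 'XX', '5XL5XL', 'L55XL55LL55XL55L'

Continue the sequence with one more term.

Rewriting the 16 symbols of L55XL55LL55XL55L one by one yields 55L L5 L5 5XL 55L L5 L5 55L 55L L5 L5 5XL 55L L5 L5 55L; concatenated:

55LL5L55XL55LL5L555L55LL5L55XL55LL5L555L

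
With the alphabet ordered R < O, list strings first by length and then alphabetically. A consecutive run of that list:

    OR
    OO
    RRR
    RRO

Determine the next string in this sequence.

Find the rightmost character of RRO below O, bump it to the next letter, and reset everything to its right to R.

ROR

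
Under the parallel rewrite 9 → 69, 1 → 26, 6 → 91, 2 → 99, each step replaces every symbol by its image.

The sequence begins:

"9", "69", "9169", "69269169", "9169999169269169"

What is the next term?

Applying the rule to each of the 16 symbols of 9169999169269169 gives the pieces 69 26 91 69 69 69 69 26 91 69 99 91 69 26 91 69, which concatenate to the answer.

69269169696969269169999169269169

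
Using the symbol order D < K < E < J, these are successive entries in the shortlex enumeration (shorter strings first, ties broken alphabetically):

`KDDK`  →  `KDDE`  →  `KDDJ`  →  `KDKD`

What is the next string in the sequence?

Find the rightmost character of KDKD below J, bump it to the next letter, and reset everything to its right to D.

KDKK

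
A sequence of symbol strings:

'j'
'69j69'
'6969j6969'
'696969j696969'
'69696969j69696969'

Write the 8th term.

s(k+1) = 69·s(k)·69, so each term gains 69 as a prefix and 69 as a suffix.
From 69696969j69696969, 3 further steps: 69696969j69696969 → 6969696969j6969696969 → 696969696969j696969696969 → (answer).

69696969696969j69696969696969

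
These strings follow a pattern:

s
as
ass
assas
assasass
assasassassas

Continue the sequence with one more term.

assasassassasassasass

From term 3 onward, concatenate the last term with the second-to-last: as·s = ass, ass·as = assas, …
Continuing: assasassassas · assasass gives term 7.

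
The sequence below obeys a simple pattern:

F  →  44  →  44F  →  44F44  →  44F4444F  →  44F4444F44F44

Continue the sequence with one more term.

Each term (from the third on) is the previous term followed by the one before it: term 3 = 44·F = 44F.
Continuing: 44F4444F44F44 · 44F4444F gives term 7.

44F4444F44F4444F4444F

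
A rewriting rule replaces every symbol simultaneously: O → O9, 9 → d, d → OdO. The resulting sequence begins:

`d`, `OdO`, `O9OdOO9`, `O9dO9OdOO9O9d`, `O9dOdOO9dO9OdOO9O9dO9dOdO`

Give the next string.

Rewriting the 25 symbols of O9dOdOO9dO9OdOO9O9dO9dOdO one by one yields O9 d OdO O9 OdO O9 O9 d OdO O9 d O9 OdO O9 O9 d O9 d OdO O9 d OdO O9 OdO O9; concatenated:

O9dOdOO9OdOO9O9dOdOO9dO9OdOO9O9dO9dOdOO9dOdOO9OdOO9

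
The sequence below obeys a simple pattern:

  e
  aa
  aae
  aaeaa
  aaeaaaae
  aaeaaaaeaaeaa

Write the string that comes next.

aaeaaaaeaaeaaaaeaaaae

This is a Fibonacci-style word recurrence s(k) = s(k−1)·s(k−2): e.g. aa·e = aae.
So term 7 is aaeaaaaeaaeaa·aaeaaaae.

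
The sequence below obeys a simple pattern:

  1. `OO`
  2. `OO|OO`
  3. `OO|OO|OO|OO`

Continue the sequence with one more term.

OO|OO|OO|OO|OO|OO|OO|OO

Every step duplicates the string with '|' between the halves.
So the next term is two copies of OO|OO|OO|OO with '|' between the halves.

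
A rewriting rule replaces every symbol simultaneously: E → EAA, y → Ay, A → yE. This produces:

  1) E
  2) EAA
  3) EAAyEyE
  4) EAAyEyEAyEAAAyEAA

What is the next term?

Applying the rule to each of the 17 symbols of EAAyEyEAyEAAAyEAA gives the pieces EAA yE yE Ay EAA Ay EAA yE Ay EAA yE yE yE Ay EAA yE yE, which concatenate to the answer.

EAAyEyEAyEAAAyEAAyEAyEAAyEyEyEAyEAAyEyE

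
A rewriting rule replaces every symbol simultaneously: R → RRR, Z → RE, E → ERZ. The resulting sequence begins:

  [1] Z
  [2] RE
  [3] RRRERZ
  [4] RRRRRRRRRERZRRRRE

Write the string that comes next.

RRRRRRRRRRRRRRRRRRRRRRRRRRRERZRRRRERRRRRRRRRRRRERZ

Applying the rule to each of the 17 symbols of RRRRRRRRRERZRRRRE gives the pieces RRR RRR RRR RRR RRR RRR RRR RRR RRR ERZ RRR RE RRR RRR RRR RRR ERZ, which concatenate to the answer.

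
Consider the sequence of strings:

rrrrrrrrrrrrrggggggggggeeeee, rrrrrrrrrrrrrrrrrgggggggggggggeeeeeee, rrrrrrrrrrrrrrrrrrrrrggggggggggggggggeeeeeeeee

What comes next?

rrrrrrrrrrrrrrrrrrrrrrrrrgggggggggggggggggggeeeeeeeeeee

Reading off run lengths: r runs 13, 17, 21; g runs 10, 13, 16; e runs 5, 7, 9 — each is linear in n, where the shown terms are n = 3, 4, 5.
At n = 6 the blocks have lengths 25, 19, 11.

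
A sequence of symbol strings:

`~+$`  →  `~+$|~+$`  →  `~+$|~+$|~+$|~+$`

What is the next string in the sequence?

Each string is two copies of the previous one joined by '|'.
Doubling ~+$|~+$|~+$|~+$ with '|' between the halves:

~+$|~+$|~+$|~+$|~+$|~+$|~+$|~+$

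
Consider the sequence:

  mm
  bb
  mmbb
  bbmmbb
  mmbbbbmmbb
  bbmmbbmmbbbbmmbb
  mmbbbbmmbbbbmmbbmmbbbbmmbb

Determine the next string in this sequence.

This is a Fibonacci-style word recurrence s(k) = s(k−2)·s(k−1): e.g. mm·bb = mmbb.
Continuing: bbmmbbmmbbbbmmbb · mmbbbbmmbbbbmmbbmmbbbbmmbb gives term 8.

bbmmbbmmbbbbmmbbmmbbbbmmbbbbmmbbmmbbbbmmbb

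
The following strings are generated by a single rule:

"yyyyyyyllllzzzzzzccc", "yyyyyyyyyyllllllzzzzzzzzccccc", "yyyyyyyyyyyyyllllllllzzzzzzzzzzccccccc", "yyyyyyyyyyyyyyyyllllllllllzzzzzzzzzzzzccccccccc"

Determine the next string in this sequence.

Term n consists of 3n+1 y's, followed by 2n l's, followed by 2n+2 z's, followed by 2n-1 c's, where the shown terms are n = 2, 3, 4, 5.
Setting n = 6 gives 19, 12, 14, 11 characters in each block.

yyyyyyyyyyyyyyyyyyyllllllllllllzzzzzzzzzzzzzzccccccccccc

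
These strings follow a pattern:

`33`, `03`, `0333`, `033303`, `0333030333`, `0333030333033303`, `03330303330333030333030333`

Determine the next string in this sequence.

033303033303330303330303330333030333033303

This is a Fibonacci-style word recurrence s(k) = s(k−1)·s(k−2): e.g. 03·33 = 0333.
The next term joins 03330303330333030333030333 and 0333030333033303.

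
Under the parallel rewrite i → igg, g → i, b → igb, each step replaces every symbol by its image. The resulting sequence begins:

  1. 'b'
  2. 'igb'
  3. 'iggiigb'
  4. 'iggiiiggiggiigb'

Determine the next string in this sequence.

iggiiiggiggiggiiiggiiiggiggiigb

φ(iggiiiggiggiigb) expands symbol-by-symbol to igg i i igg igg igg i i igg i i igg igg i igb; joining the 15 pieces gives the next term.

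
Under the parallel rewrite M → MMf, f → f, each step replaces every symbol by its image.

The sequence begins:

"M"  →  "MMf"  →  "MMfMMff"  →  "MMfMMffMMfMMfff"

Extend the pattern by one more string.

MMfMMffMMfMMfffMMfMMffMMfMMffff

φ(MMfMMffMMfMMfff) expands symbol-by-symbol to MMf MMf f MMf MMf f f MMf MMf f MMf MMf f f f; joining the 15 pieces gives the next term.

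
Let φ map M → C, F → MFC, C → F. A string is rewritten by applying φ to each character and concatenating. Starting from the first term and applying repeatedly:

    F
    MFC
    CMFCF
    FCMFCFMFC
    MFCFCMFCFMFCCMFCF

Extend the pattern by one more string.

φ(MFCFCMFCFMFCCMFCF) expands symbol-by-symbol to C MFC F MFC F C MFC F MFC C MFC F F C MFC F MFC; joining the 17 pieces gives the next term.

CMFCFMFCFCMFCFMFCCMFCFFCMFCFMFC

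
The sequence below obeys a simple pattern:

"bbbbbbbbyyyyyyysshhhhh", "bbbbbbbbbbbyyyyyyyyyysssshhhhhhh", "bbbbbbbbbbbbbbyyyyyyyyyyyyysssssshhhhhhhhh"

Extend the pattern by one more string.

The n-th term is 3n+2 b's then 3n+1 y's then 2n-2 s's then 2n+1 h's, where the shown terms are n = 2, 3, 4.
Setting n = 5 gives 17, 16, 8, 11 characters in each block.

bbbbbbbbbbbbbbbbbyyyyyyyyyyyyyyyysssssssshhhhhhhhhhh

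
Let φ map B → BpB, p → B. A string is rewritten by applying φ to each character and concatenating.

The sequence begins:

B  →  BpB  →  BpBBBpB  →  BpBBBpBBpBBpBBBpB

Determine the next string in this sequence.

BpBBBpBBpBBpBBBpBBpBBBpBBpBBBpBBpBBpBBBpB

φ(BpBBBpBBpBBpBBBpB) expands symbol-by-symbol to BpB B BpB BpB BpB B BpB BpB B BpB BpB B BpB BpB BpB B BpB; joining the 17 pieces gives the next term.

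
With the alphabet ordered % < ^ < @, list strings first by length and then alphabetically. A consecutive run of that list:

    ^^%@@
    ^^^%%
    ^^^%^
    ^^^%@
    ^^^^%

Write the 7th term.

^^^^@

Stepping forward 2 times from ^^^^%: ^^^^% → ^^^^^, then the target.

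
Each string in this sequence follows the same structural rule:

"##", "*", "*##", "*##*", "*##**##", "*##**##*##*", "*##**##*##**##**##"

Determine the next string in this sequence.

Each term (from the third on) is the previous term followed by the one before it: term 3 = *·## = *##.
The next term joins *##**##*##**##**## and *##**##*##*.

*##**##*##**##**##*##**##*##*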